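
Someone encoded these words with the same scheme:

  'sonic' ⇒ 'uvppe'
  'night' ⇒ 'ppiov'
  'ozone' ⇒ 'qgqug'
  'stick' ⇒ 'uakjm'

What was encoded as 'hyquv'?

Shifts by position in sonic: pos 0: s→u (+2), pos 1: o→v (+7), pos 2: n→p (+2), pos 3: i→p (+7) — repeating every 2. A repeating key of period 2 is used — shifts +2, +7 over and over.
Reversing it on hyquv: h−2=f, y−7=r, q−2=o, u−7=n, v−2=t.

front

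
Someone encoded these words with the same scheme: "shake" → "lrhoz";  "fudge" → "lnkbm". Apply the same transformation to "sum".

The output letters match the input read backwards, each shifted +7: shake reversed is ekahs. Two steps: reverse the string, then apply a Caesar shift of +7.
On sum: reverse → mus; then shift: m+7=t, u+7=b, s+7=z.

tbz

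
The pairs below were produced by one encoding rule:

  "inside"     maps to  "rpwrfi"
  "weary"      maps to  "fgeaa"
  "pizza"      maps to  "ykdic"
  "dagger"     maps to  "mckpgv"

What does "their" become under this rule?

cjirt

Shifts by position in inside: pos 0: i→r (+9), pos 1: n→p (+2), pos 2: s→w (+4), pos 3: i→r (+9), pos 4: d→f (+2), pos 5: e→i (+4) — repeating every 3. The shifts repeat in a cycle of length 3: positions 0,1,… shift by +9, +2, +4, then the pattern repeats.
For their: t+9=c, h+2=j, e+4=i, i+9=r, r+2=t.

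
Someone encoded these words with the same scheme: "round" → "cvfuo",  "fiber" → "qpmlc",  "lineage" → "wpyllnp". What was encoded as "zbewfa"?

output

Shifts by position in round: pos 0: r→c (+11), pos 1: o→v (+7), pos 2: u→f (+11), pos 3: n→u (+7) — repeating every 2. It's a Vigenère-style cipher with numeric key [11,7]: position i shifts by key[i mod 2].
Reversing it on zbewfa: z−11=o, b−7=u, e−11=t, w−7=p, f−11=u, a−7=t.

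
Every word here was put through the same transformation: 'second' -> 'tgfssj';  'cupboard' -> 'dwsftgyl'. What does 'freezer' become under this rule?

gthieky

In second: s→t is +1, e→g is +2, c→f is +3, o→s is +4 — the shift increases by 1 each position. The shift increases by 1 at each position, starting from +1: 1, 2, 3, ….
On freezer: f+1=g, r+2=t, e+3=h, e+4=i, z+5=e, e+6=k, r+7=y.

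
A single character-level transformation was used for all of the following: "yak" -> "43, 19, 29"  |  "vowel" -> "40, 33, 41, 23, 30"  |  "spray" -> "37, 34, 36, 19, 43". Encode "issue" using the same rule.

y is letter #25 and maps to 43: an offset of 18. The number is (letter's place in the alphabet, a=1) + 18.
Applying it to issue: i=9→27, s=19→37, s=19→37, u=21→39, e=5→23.

27, 37, 37, 39, 23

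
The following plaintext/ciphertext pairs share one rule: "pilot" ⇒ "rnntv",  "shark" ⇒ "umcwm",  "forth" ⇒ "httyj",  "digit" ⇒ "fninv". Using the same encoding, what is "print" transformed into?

rwksv

A repeating key of period 2 is used — shifts +2, +5 over and over.
For print: p+2=r, r+5=w, i+2=k, n+5=s, t+2=v.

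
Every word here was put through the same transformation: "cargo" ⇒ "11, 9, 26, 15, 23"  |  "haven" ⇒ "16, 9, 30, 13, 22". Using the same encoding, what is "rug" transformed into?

26, 29, 15

c is letter #3 and maps to 11: an offset of 8. The number is (letter's place in the alphabet, a=1) + 8.
Applying it to rug: r=18→26, u=21→29, g=7→15.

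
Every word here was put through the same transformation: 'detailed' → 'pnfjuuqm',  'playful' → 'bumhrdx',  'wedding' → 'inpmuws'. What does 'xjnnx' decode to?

label

Shifts by position in detailed: pos 0: d→p (+12), pos 1: e→n (+9), pos 2: t→f (+12), pos 3: a→j (+9) — repeating every 2. It's a Vigenère-style cipher with numeric key [12,9]: position i shifts by key[i mod 2].
Reversing it on xjnnx: x−12=l, j−9=a, n−12=b, n−9=e, x−12=l.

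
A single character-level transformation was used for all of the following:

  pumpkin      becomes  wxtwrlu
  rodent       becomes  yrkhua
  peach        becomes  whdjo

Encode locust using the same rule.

The shift depends on letter class: consonant p→w is +7, but vowel u→x is +3. Two shifts are in play — +3 for a/e/i/o/u, +7 for every other letter.
Applying it to locust: l(cons)+7=s, o(vowel)+3=r, c(cons)+7=j, u(vowel)+3=x, s(cons)+7=z, t(cons)+7=a.

srjxza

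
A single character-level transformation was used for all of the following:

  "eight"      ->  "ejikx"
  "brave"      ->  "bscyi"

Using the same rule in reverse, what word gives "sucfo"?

stack

In eight: e→e is +0, i→j is +1, g→i is +2, h→k is +3 — the shift increases by 1 each position. The shift increases by 1 at each position, starting from +0: 0, 1, 2, ….
Decoding sucfo: s−0=s, u−1=t, c−2=a, f−3=c, o−4=k.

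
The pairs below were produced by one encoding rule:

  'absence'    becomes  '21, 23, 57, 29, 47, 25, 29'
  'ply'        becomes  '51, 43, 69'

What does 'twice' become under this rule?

59, 65, 37, 25, 29

Each letter becomes 2×(its alphabet position, a=1..z=26) + 19.
On twice: t=20→59, w=23→65, i=9→37, c=3→25, e=5→29.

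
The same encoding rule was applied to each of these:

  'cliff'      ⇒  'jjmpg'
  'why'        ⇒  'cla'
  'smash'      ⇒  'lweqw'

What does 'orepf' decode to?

The output letters match the input read backwards, each shifted +4: cliff reversed is ffilc. Read the word backwards and shift each letter +4.
Decoding orepf: shift back: o−4=k, r−4=n, e−4=a, p−4=l, f−4=b → knalb; then reverse → blank.

blank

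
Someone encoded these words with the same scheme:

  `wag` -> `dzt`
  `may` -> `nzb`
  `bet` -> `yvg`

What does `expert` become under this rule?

vckvig

Each pair mirrors across the alphabet (w↔d, a↔z, g↔t): positions sum to 25. This is the alphabet-reversal cipher (Atbash): a becomes z, b becomes y, etc.
For expert: e↔v, x↔c, p↔k, e↔v, r↔i, t↔g.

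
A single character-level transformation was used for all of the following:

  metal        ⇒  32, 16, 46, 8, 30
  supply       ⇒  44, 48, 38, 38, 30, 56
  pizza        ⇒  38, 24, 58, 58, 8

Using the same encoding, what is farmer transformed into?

With a=1..z=26, the number is 2·pos + 6.
On farmer: f=6→18, a=1→8, r=18→42, m=13→32, e=5→16, r=18→42.

18, 8, 42, 32, 16, 42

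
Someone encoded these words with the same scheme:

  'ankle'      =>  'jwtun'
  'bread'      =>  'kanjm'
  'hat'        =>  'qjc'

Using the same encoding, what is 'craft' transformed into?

lajoc

Compare letters: a→j is +9, n→w is +9, k→t is +9 — a constant shift. This is a Caesar cipher with shift 9.
Applying it to craft: c+9=l, r+9=a, a+9=j, f+9=o, t+9=c.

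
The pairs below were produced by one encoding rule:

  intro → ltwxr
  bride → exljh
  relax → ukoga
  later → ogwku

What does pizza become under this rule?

socfd

Shifts by position in intro: pos 0: i→l (+3), pos 1: n→t (+6), pos 2: t→w (+3), pos 3: r→x (+6) — repeating every 2. A repeating key of period 2 is used — shifts +3, +6 over and over.
For pizza: p+3=s, i+6=o, z+3=c, z+6=f, a+3=d.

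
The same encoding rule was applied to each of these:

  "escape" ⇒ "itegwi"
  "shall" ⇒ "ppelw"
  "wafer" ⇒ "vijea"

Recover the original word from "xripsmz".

violent

The output letters match the input read backwards, each shifted +4: escape reversed is epacse. The word is reversed, then every letter is shifted forward by 4.
Decoding xripsmz: shift back: x−4=t, r−4=n, i−4=e, p−4=l, s−4=o, m−4=i, z−4=v → tneloiv; then reverse → violent.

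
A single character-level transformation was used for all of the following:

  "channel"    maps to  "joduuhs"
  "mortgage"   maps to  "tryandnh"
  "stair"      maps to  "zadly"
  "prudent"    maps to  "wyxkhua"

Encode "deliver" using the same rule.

Vowels shift forward by 3 and consonants shift forward by 7.
For deliver: d(cons)+7=k, e(vowel)+3=h, l(cons)+7=s, i(vowel)+3=l, v(cons)+7=c, e(vowel)+3=h, r(cons)+7=y.

khslchy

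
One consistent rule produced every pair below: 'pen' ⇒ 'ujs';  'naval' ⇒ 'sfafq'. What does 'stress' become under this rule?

xywjxx

Compare letters: p→u is +5, e→j is +5, n→s is +5 — a constant shift. Each letter is shifted forward by 5 in the alphabet (a Caesar shift of +5).
For stress: s+5=x, t+5=y, r+5=w, e+5=j, s+5=x, s+5=x.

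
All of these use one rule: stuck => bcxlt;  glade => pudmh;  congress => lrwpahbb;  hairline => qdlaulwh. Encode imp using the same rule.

The shift depends on letter class: consonant s→b is +9, but vowel u→x is +3. Two shifts are in play — +3 for a/e/i/o/u, +9 for every other letter.
For imp: i(vowel)+3=l, m(cons)+9=v, p(cons)+9=y.

lvy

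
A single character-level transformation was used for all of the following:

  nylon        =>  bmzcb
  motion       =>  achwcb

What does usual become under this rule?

igioz

It's a constant shift of +14 (ROT14).
For usual: u+14=i, s+14=g, u+14=i, a+14=o, l+14=z.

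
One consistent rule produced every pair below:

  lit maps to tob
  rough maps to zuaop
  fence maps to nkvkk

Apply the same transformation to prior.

The shift depends on letter class: consonant l→t is +8, but vowel i→o is +6. The rule splits by letter class: vowels +6, consonants +8.
Applying it to prior: p(cons)+8=x, r(cons)+8=z, i(vowel)+6=o, o(vowel)+6=u, r(cons)+8=z.

xzouz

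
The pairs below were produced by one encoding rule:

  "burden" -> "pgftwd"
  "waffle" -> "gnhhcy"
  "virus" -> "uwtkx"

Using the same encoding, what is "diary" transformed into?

atckf

The output letters match the input read backwards, each shifted +2: burden reversed is nedrub. The word is reversed, then every letter is shifted forward by 2.
On diary: reverse → yraid; then shift: y+2=a, r+2=t, a+2=c, i+2=k, d+2=f.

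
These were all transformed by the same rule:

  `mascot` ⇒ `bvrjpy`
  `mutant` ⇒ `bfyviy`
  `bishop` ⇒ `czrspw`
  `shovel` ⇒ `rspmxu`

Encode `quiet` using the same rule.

m(12)→b(1) and a(0)→v(21) fit y≡7x+21 (mod 26); the inverse of 7 mod 26 is 15. Each letter's alphabet position (a=0..z=25) is mapped through 7·x+21 mod 26 — an affine cipher.
For quiet: q(16)→7·16+21≡3=d; u(20)→7·20+21≡5=f; i(8)→7·8+21≡25=z; e(4)→7·4+21≡23=x; t(19)→7·19+21≡24=y (all mod 26).

dfzxy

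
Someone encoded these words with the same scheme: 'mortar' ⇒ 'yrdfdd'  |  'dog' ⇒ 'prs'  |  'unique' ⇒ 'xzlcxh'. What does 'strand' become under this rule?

efddzp

The shift depends on letter class: consonant m→y is +12, but vowel o→r is +3. Two shifts are in play — +3 for a/e/i/o/u, +12 for every other letter.
On strand: s(cons)+12=e, t(cons)+12=f, r(cons)+12=d, a(vowel)+3=d, n(cons)+12=z, d(cons)+12=p.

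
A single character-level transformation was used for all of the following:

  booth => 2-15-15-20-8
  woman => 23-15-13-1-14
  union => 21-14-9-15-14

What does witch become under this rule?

23-9-20-3-8

b is letter #2 and maps to 2: an offset of 0. Each letter is replaced by its alphabet position (a=1, b=2, …, z=26).
On witch: w=23→23, i=9→9, t=20→20, c=3→3, h=8→8.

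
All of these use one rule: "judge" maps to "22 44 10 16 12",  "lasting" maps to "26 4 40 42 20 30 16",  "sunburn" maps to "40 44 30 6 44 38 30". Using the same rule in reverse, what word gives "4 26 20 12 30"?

j(#10)→22 and u(#21)→44: differences scale by 2, so n = 2·pos + 2. The formula is n = 2×(alphabet index, a=1) + 2.
Decoding 4 26 20 12 30: 4→(4−2)÷2=1=a, 26→(26−2)÷2=12=l, 20→(20−2)÷2=9=i, 12→(12−2)÷2=5=e, 30→(30−2)÷2=14=n.

alien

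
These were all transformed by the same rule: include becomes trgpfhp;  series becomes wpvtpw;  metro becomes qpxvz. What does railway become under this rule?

vltpalc

The shift depends on letter class: consonant n→r is +4, but vowel i→t is +11. Two shifts are in play — +11 for a/e/i/o/u, +4 for every other letter.
On railway: r(cons)+4=v, a(vowel)+11=l, i(vowel)+11=t, l(cons)+4=p, w(cons)+4=a, a(vowel)+11=l, y(cons)+4=c.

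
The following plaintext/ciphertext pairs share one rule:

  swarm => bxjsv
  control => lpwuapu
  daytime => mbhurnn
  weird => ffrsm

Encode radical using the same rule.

abmjlbu

A repeating key of period 2 is used — shifts +9, +1 over and over.
On radical: r+9=a, a+1=b, d+9=m, i+1=j, c+9=l, a+1=b, l+9=u.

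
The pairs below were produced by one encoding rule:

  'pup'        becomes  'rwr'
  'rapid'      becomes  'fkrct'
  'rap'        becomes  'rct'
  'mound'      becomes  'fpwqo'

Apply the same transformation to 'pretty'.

Read the word backwards and shift each letter +2.
On pretty: reverse → ytterp; then shift: y+2=a, t+2=v, t+2=v, e+2=g, r+2=t, p+2=r.

avvgtr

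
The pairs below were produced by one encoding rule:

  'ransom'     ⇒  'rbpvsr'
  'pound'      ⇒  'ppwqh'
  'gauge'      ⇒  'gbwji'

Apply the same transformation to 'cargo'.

cbtjs

In ransom: r→r is +0, a→b is +1, n→p is +2, s→v is +3 — the shift increases by 1 each position. The shift increases by 1 at each position, starting from +0: 0, 1, 2, ….
Applying it to cargo: c+0=c, a+1=b, r+2=t, g+3=j, o+4=s.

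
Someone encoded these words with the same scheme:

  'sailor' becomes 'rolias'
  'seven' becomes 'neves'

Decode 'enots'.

The output letters match the input read backwards: sailor reversed is rolias. The word is simply reversed.
Decoding enots: then reverse → stone.

stone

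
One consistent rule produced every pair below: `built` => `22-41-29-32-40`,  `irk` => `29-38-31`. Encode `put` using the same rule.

Each letter is replaced by its alphabet position (a=1..z=26) + 20.
On put: p=16→36, u=21→41, t=20→40.

36-41-40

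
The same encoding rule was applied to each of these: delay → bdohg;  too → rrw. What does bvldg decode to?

daisy

The output letters match the input read backwards, each shifted +3: delay reversed is yaled. Read the word backwards and shift each letter +3.
Undoing it on bvldg: shift back: b−3=y, v−3=s, l−3=i, d−3=a, g−3=d → ysiad; then reverse → daisy.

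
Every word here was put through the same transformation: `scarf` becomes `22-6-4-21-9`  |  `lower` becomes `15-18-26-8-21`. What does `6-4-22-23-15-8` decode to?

castle

Each letter is replaced by its alphabet position (a=1..z=26) + 3.
Undoing it on 6-4-22-23-15-8: 6→(6−3)÷1=3=c, 4→(4−3)÷1=1=a, 22→(22−3)÷1=19=s, 23→(23−3)÷1=20=t, 15→(15−3)÷1=12=l, 8→(8−3)÷1=5=e.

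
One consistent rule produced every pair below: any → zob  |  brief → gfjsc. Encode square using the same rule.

fsbvrt

The output letters match the input read backwards, each shifted +1: any reversed is yna. Two steps: reverse the string, then apply a Caesar shift of +1.
On square: reverse → erauqs; then shift: e+1=f, r+1=s, a+1=b, u+1=v, q+1=r, s+1=t.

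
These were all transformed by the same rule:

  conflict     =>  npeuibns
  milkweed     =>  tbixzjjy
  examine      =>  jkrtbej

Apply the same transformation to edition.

jybsbpe

c(2)→n(13) and o(14)→p(15) fit y≡11x+17 (mod 26); the inverse of 11 mod 26 is 19. Treating letters as 0–25, the rule is x ↦ 11x + 17 (mod 26).
On edition: e(4)→11·4+17≡9=j; d(3)→11·3+17≡24=y; i(8)→11·8+17≡1=b; t(19)→11·19+17≡18=s; i(8)→11·8+17≡1=b; o(14)→11·14+17≡15=p; n(13)→11·13+17≡4=e (all mod 26).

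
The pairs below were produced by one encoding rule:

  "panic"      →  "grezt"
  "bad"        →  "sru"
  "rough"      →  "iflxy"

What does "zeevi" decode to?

Compare letters: p→g is +17, a→r is +17, n→e is +17 — a constant shift. Each letter is shifted forward by 17 in the alphabet (a Caesar shift of +17).
Undoing it on zeevi: z−17=i, e−17=n, e−17=n, v−17=e, i−17=r.

inner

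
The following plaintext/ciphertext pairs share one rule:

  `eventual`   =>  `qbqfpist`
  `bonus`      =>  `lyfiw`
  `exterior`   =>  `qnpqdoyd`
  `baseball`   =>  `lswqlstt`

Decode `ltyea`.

block

e(4)→q(16) and v(21)→b(1) fit y≡19x+18 (mod 26); the inverse of 19 mod 26 is 11. This is an affine cipher: with a=0,…,z=25, each position x becomes (19x+18) mod 26.
Reversing it on ltyea: l(11)→11·(11−18)≡1=b; t(19)→11·(19−18)≡11=l; y(24)→11·(24−18)≡14=o; e(4)→11·(4−18)≡2=c; a(0)→11·(0−18)≡10=k (all mod 26).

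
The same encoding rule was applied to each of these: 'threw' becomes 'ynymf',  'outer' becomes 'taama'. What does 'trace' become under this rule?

yxhkn

Letter i (0-indexed) is shifted by i+5, so successive shifts are 5, 6, 7, ….
Applying it to trace: t+5=y, r+6=x, a+7=h, c+8=k, e+9=n.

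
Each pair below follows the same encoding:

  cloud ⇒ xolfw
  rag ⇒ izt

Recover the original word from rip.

irk

Each pair mirrors across the alphabet (c↔x, l↔o, o↔l): positions sum to 25. Each letter is replaced by its mirror in the alphabet: a↔z, b↔y, c↔x, and so on (the Atbash cipher).
Undoing it on rip: r↔i, i↔r, p↔k.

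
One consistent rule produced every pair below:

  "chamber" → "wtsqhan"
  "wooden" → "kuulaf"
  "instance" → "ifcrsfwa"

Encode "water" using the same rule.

c(2)→w(22) and h(7)→t(19) fit y≡15x+18 (mod 26); the inverse of 15 mod 26 is 7. Each letter's alphabet position (a=0..z=25) is mapped through 15·x+18 mod 26 — an affine cipher.
For water: w(22)→15·22+18≡10=k; a(0)→15·0+18≡18=s; t(19)→15·19+18≡17=r; e(4)→15·4+18≡0=a; r(17)→15·17+18≡13=n (all mod 26).

ksran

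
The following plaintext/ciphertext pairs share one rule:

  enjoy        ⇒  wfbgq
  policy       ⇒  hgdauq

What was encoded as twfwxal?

benefit

This is a Caesar cipher with shift 18.
Decoding twfwxal: t−18=b, w−18=e, f−18=n, w−18=e, x−18=f, a−18=i, l−18=t.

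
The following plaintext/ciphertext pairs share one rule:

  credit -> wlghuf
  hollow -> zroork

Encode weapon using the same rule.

qrsdhz

The word is reversed, then every letter is shifted forward by 3.
For weapon: reverse → nopaew; then shift: n+3=q, o+3=r, p+3=s, a+3=d, e+3=h, w+3=z.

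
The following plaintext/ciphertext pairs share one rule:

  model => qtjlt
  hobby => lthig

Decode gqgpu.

claim

In model: m→q is +4, o→t is +5, d→j is +6, e→l is +7 — the shift increases by 1 each position. Letter i (0-indexed) is shifted by i+4, so successive shifts are 4, 5, 6, ….
Decoding gqgpu: g−4=c, q−5=l, g−6=a, p−7=i, u−8=m.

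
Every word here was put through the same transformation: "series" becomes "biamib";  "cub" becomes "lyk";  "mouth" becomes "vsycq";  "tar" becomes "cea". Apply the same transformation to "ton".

csw

The shift depends on letter class: consonant s→b is +9, but vowel e→i is +4. Two shifts are in play — +4 for a/e/i/o/u, +9 for every other letter.
On ton: t(cons)+9=c, o(vowel)+4=s, n(cons)+9=w.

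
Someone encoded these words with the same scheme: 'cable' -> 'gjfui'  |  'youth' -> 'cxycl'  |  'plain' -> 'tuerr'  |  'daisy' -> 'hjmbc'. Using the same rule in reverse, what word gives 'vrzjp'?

rival

Shifts by position in cable: pos 0: c→g (+4), pos 1: a→j (+9), pos 2: b→f (+4), pos 3: l→u (+9) — repeating every 2. It's a Vigenère-style cipher with numeric key [4,9]: position i shifts by key[i mod 2].
Undoing it on vrzjp: v−4=r, r−9=i, z−4=v, j−9=a, p−4=l.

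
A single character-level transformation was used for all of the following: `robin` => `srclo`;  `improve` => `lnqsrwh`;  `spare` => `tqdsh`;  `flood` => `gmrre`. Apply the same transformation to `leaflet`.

mhdgmhu

Vowels shift forward by 3 and consonants shift forward by 1.
On leaflet: l(cons)+1=m, e(vowel)+3=h, a(vowel)+3=d, f(cons)+1=g, l(cons)+1=m, e(vowel)+3=h, t(cons)+1=u.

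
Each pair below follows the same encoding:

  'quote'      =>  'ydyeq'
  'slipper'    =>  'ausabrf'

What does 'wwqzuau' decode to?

In quote: q→y is +8, u→d is +9, o→y is +10, t→e is +11 — the shift increases by 1 each position. Letter i (0-indexed) is shifted by i+8, so successive shifts are 8, 9, 10, ….
Undoing it on wwqzuau: w−8=o, w−9=n, q−10=g, z−11=o, u−12=i, a−13=n, u−14=g.

ongoing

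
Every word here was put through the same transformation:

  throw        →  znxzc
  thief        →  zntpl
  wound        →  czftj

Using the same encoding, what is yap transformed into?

The rule splits by letter class: vowels +11, consonants +6.
For yap: y(cons)+6=e, a(vowel)+11=l, p(cons)+6=v.

elv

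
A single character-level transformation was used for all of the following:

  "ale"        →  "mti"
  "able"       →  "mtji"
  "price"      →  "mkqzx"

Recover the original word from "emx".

The word is reversed, then every letter is shifted forward by 8.
Undoing it on emx: shift back: e−8=w, m−8=e, x−8=p → wep; then reverse → pew.

pew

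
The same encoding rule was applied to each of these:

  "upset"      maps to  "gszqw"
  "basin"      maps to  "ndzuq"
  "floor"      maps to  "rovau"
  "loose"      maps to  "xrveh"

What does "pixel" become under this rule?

The shifts repeat in a cycle of length 3: positions 0,1,… shift by +12, +3, +7, then the pattern repeats.
Applying it to pixel: p+12=b, i+3=l, x+7=e, e+12=q, l+3=o.

bleqo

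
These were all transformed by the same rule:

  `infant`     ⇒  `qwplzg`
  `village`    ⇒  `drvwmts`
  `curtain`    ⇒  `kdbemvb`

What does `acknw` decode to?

stack

In infant: i→q is +8, n→w is +9, f→p is +10, a→l is +11 — the shift increases by 1 each position. Each letter shifts forward by (position + 8), i.e. 8, 9, 10, … — the shift grows by one for each successive letter.
Decoding acknw: a−8=s, c−9=t, k−10=a, n−11=c, w−12=k.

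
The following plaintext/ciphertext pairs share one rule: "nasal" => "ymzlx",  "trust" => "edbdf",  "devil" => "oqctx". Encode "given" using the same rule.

rucpz

Shifts by position in nasal: pos 0: n→y (+11), pos 1: a→m (+12), pos 2: s→z (+7), pos 3: a→l (+11), pos 4: l→x (+12) — repeating every 3. The shifts repeat in a cycle of length 3: positions 0,1,… shift by +11, +12, +7, then the pattern repeats.
On given: g+11=r, i+12=u, v+7=c, e+11=p, n+12=z.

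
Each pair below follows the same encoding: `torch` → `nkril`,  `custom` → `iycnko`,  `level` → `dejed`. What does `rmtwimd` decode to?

radical

t(19)→n(13) and o(14)→k(10) fit y≡11x+12 (mod 26); the inverse of 11 mod 26 is 19. Treating letters as 0–25, the rule is x ↦ 11x + 12 (mod 26).
Decoding rmtwimd: r(17)→19·(17−12)≡17=r; m(12)→19·(12−12)≡0=a; t(19)→19·(19−12)≡3=d; w(22)→19·(22−12)≡8=i; i(8)→19·(8−12)≡2=c; m(12)→19·(12−12)≡0=a; d(3)→19·(3−12)≡11=l (all mod 26).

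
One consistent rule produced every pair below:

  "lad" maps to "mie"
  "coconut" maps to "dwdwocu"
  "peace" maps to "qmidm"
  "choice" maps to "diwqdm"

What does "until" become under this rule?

The shift depends on letter class: consonant l→m is +1, but vowel a→i is +8. Two shifts are in play — +8 for a/e/i/o/u, +1 for every other letter.
Applying it to until: u(vowel)+8=c, n(cons)+1=o, t(cons)+1=u, i(vowel)+8=q, l(cons)+1=m.

couqm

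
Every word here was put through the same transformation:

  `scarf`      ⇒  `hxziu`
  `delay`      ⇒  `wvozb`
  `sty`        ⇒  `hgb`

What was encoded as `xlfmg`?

Each pair mirrors across the alphabet (s↔h, c↔x, a↔z): positions sum to 25. This is the alphabet-reversal cipher (Atbash): a becomes z, b becomes y, etc.
Reversing it on xlfmg: x↔c, l↔o, f↔u, m↔n, g↔t.

count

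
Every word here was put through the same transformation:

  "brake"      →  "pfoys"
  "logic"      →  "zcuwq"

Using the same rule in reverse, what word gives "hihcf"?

Every letter moves 14 places later in the alphabet, wrapping around z→a.
Decoding hihcf: h−14=t, i−14=u, h−14=t, c−14=o, f−14=r.

tutor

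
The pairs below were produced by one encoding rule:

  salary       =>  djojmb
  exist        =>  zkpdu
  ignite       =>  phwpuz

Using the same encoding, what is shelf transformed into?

dyzoq

s(18)→d(3) and a(0)→j(9) fit y≡17x+9 (mod 26); the inverse of 17 mod 26 is 23. Treating letters as 0–25, the rule is x ↦ 17x + 9 (mod 26).
Applying it to shelf: s(18)→17·18+9≡3=d; h(7)→17·7+9≡24=y; e(4)→17·4+9≡25=z; l(11)→17·11+9≡14=o; f(5)→17·5+9≡16=q (all mod 26).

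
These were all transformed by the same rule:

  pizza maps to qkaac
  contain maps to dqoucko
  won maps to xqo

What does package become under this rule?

qcdlchg

The rule splits by letter class: vowels +2, consonants +1.
For package: p(cons)+1=q, a(vowel)+2=c, c(cons)+1=d, k(cons)+1=l, a(vowel)+2=c, g(cons)+1=h, e(vowel)+2=g.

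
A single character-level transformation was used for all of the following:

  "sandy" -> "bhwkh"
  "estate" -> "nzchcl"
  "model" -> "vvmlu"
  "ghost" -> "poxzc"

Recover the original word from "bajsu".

stall

It's a Vigenère-style cipher with numeric key [9,7]: position i shifts by key[i mod 2].
Reversing it on bajsu: b−9=s, a−7=t, j−9=a, s−7=l, u−9=l.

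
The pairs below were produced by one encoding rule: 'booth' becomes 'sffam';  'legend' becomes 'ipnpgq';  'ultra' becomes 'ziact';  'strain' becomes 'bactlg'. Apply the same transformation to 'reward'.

cpxtcq

Treating letters as 0–25, the rule is x ↦ 25x + 19 (mod 26).
Applying it to reward: r(17)→25·17+19≡2=c; e(4)→25·4+19≡15=p; w(22)→25·22+19≡23=x; a(0)→25·0+19≡19=t; r(17)→25·17+19≡2=c; d(3)→25·3+19≡16=q (all mod 26).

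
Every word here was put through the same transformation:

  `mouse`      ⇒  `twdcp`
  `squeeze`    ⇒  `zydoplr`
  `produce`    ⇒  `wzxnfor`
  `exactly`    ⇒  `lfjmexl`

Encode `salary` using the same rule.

ziukck

In mouse: m→t is +7, o→w is +8, u→d is +9, s→c is +10 — the shift increases by 1 each position. The shift increases by 1 at each position, starting from +7: 7, 8, 9, ….
On salary: s+7=z, a+8=i, l+9=u, a+10=k, r+11=c, y+12=k.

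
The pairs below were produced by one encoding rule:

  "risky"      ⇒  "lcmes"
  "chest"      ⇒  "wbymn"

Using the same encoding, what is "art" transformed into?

Every letter moves 20 places later in the alphabet, wrapping around z→a.
For art: a+20=u, r+20=l, t+20=n.

uln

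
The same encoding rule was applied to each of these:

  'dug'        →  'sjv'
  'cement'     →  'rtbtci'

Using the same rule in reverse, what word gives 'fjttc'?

queen

Compare letters: d→s is +15, u→j is +15, g→v is +15 — a constant shift. This is a Caesar cipher with shift 15.
Decoding fjttc: f−15=q, j−15=u, t−15=e, t−15=e, c−15=n.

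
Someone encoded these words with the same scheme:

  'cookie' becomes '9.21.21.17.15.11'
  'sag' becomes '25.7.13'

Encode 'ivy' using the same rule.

Each letter is replaced by its alphabet position (a=1..z=26) + 6.
For ivy: i=9→15, v=22→28, y=25→31.

15.28.31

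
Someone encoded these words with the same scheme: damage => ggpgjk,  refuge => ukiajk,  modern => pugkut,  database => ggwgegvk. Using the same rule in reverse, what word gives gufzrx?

doctor

Shifts by position in damage: pos 0: d→g (+3), pos 1: a→g (+6), pos 2: m→p (+3), pos 3: a→g (+6) — repeating every 2. The shifts repeat in a cycle of length 2: positions 0,1,… shift by +3, +6, then the pattern repeats.
Undoing it on gufzrx: g−3=d, u−6=o, f−3=c, z−6=t, r−3=o, x−6=r.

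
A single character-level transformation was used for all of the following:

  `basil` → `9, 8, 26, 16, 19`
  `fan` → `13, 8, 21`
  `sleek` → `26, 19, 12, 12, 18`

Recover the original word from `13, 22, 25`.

b is letter #2 and maps to 9: an offset of 7. Letters become their 1-based position plus 7 (so a→8, b→9, …).
Decoding 13, 22, 25: 13→(13−7)÷1=6=f, 22→(22−7)÷1=15=o, 25→(25−7)÷1=18=r.

for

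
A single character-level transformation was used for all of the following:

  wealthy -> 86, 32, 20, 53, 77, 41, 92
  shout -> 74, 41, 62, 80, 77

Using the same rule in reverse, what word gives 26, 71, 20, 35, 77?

craft

w(#23)→86 and e(#5)→32: differences scale by 3, so n = 3·pos + 17. With a=1..z=26, the number is 3·pos + 17.
Reversing it on 26, 71, 20, 35, 77: 26→(26−17)÷3=3=c, 71→(71−17)÷3=18=r, 20→(20−17)÷3=1=a, 35→(35−17)÷3=6=f, 77→(77−17)÷3=20=t.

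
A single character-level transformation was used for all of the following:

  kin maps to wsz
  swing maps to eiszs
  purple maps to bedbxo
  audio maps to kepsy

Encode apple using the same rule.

Vowels shift forward by 10 and consonants shift forward by 12.
On apple: a(vowel)+10=k, p(cons)+12=b, p(cons)+12=b, l(cons)+12=x, e(vowel)+10=o.

kbbxo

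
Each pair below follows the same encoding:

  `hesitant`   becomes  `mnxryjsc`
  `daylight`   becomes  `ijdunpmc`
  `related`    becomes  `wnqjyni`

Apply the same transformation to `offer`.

Shifts by position in hesitant: pos 0: h→m (+5), pos 1: e→n (+9), pos 2: s→x (+5), pos 3: i→r (+9) — repeating every 2. It's a Vigenère-style cipher with numeric key [5,9]: position i shifts by key[i mod 2].
For offer: o+5=t, f+9=o, f+5=k, e+9=n, r+5=w.

toknw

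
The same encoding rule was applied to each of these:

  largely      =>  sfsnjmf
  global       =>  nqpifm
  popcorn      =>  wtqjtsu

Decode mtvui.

Shifts by position in largely: pos 0: l→s (+7), pos 1: a→f (+5), pos 2: r→s (+1), pos 3: g→n (+7), pos 4: e→j (+5), pos 5: l→m (+1) — repeating every 3. The shifts repeat in a cycle of length 3: positions 0,1,… shift by +7, +5, +1, then the pattern repeats.
Decoding mtvui: m−7=f, t−5=o, v−1=u, u−7=n, i−5=d.

found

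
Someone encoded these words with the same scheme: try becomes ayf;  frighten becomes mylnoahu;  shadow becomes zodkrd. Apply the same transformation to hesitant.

The shift depends on letter class: consonant t→a is +7, but vowel i→l is +3. The rule splits by letter class: vowels +3, consonants +7.
Applying it to hesitant: h(cons)+7=o, e(vowel)+3=h, s(cons)+7=z, i(vowel)+3=l, t(cons)+7=a, a(vowel)+3=d, n(cons)+7=u, t(cons)+7=a.

ohzladua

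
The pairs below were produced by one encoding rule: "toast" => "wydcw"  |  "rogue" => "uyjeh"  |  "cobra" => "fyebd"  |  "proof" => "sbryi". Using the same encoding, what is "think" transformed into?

wrlxn

The shifts repeat in a cycle of length 2: positions 0,1,… shift by +3, +10, then the pattern repeats.
Applying it to think: t+3=w, h+10=r, i+3=l, n+10=x, k+3=n.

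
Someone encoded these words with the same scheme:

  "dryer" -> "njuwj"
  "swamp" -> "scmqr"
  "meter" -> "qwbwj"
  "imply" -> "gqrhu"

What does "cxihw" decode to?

d(3)→n(13) and r(17)→j(9) fit y≡9x+12 (mod 26); the inverse of 9 mod 26 is 3. Each letter's alphabet position (a=0..z=25) is mapped through 9·x+12 mod 26 — an affine cipher.
Undoing it on cxihw: c(2)→3·(2−12)≡22=w; x(23)→3·(23−12)≡7=h; i(8)→3·(8−12)≡14=o; h(7)→3·(7−12)≡11=l; w(22)→3·(22−12)≡4=e (all mod 26).

whole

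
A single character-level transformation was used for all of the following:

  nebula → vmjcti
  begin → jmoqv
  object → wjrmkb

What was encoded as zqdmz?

Every letter moves 8 places later in the alphabet, wrapping around z→a.
Reversing it on zqdmz: z−8=r, q−8=i, d−8=v, m−8=e, z−8=r.

river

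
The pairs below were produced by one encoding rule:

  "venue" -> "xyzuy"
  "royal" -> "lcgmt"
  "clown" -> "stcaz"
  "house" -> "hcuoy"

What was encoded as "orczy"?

stone

Treating letters as 0–25, the rule is x ↦ 3x + 12 (mod 26).
Reversing it on orczy: o(14)→9·(14−12)≡18=s; r(17)→9·(17−12)≡19=t; c(2)→9·(2−12)≡14=o; z(25)→9·(25−12)≡13=n; y(24)→9·(24−12)≡4=e (all mod 26).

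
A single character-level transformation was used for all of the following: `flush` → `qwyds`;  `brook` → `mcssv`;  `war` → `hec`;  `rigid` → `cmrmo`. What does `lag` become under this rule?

wer

The shift depends on letter class: consonant f→q is +11, but vowel u→y is +4. Two shifts are in play — +4 for a/e/i/o/u, +11 for every other letter.
Applying it to lag: l(cons)+11=w, a(vowel)+4=e, g(cons)+11=r.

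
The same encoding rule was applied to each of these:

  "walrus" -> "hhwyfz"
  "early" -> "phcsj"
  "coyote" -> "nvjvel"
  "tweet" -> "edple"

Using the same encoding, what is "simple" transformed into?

Shifts by position in walrus: pos 0: w→h (+11), pos 1: a→h (+7), pos 2: l→w (+11), pos 3: r→y (+7) — repeating every 2. A repeating key of period 2 is used — shifts +11, +7 over and over.
On simple: s+11=d, i+7=p, m+11=x, p+7=w, l+11=w, e+7=l.

dpxwwl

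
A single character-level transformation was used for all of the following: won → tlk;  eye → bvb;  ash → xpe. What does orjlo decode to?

rumor

Compare letters: w→t is +23, o→l is +23, n→k is +23 — a constant shift. Each letter is shifted forward by 23 in the alphabet (a Caesar shift of +23).
Reversing it on orjlo: o−23=r, r−23=u, j−23=m, l−23=o, o−23=r.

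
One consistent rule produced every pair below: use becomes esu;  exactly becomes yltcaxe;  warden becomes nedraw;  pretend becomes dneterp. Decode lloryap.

The word is simply reversed.
Reversing it on lloryap: then reverse → payroll.

payroll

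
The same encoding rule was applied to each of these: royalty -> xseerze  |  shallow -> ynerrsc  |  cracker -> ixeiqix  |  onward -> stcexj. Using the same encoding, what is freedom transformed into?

The shift depends on letter class: consonant r→x is +6, but vowel o→s is +4. Two shifts are in play — +4 for a/e/i/o/u, +6 for every other letter.
Applying it to freedom: f(cons)+6=l, r(cons)+6=x, e(vowel)+4=i, e(vowel)+4=i, d(cons)+6=j, o(vowel)+4=s, m(cons)+6=s.

lxiijss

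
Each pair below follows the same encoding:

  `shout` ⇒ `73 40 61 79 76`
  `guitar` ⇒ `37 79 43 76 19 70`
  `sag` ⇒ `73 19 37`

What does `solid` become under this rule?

Each letter becomes 3×(its alphabet position, a=1..z=26) + 16.
On solid: s=19→73, o=15→61, l=12→52, i=9→43, d=4→28.

73 61 52 43 28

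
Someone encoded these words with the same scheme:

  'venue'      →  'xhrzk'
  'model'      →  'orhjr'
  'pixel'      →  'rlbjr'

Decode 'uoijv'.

In venue: v→x is +2, e→h is +3, n→r is +4, u→z is +5 — the shift increases by 1 each position. The shift increases by 1 at each position, starting from +2: 2, 3, 4, ….
Reversing it on uoijv: u−2=s, o−3=l, i−4=e, j−5=e, v−6=p.

sleep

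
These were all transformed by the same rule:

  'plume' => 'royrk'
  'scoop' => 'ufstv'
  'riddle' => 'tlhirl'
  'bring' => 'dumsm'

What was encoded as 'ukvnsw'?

Letter i (0-indexed) is shifted by i+2, so successive shifts are 2, 3, 4, ….
Decoding ukvnsw: u−2=s, k−3=h, v−4=r, n−5=i, s−6=m, w−7=p.

shrimp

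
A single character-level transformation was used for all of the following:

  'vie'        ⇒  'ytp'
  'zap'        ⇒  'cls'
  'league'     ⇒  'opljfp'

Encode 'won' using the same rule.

zzq

Two shifts are in play — +11 for a/e/i/o/u, +3 for every other letter.
Applying it to won: w(cons)+3=z, o(vowel)+11=z, n(cons)+3=q.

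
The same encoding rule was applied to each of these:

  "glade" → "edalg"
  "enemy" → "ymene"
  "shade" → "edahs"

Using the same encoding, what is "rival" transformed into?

The word is simply reversed.
Applying it to rival: reverse → lavir.

lavir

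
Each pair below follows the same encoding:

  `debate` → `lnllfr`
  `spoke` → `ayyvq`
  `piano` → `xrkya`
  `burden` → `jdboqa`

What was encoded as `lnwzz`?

demon

In debate: d→l is +8, e→n is +9, b→l is +10, a→l is +11 — the shift increases by 1 each position. Each letter shifts forward by (position + 8), i.e. 8, 9, 10, … — the shift grows by one for each successive letter.
Decoding lnwzz: l−8=d, n−9=e, w−10=m, z−11=o, z−12=n.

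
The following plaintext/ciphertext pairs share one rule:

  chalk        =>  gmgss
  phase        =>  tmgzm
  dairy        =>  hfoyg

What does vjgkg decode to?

ready

In chalk: c→g is +4, h→m is +5, a→g is +6, l→s is +7 — the shift increases by 1 each position. The shift increases by 1 at each position, starting from +4: 4, 5, 6, ….
Decoding vjgkg: v−4=r, j−5=e, g−6=a, k−7=d, g−8=y.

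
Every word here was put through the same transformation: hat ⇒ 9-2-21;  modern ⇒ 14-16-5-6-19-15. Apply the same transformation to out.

16-22-21

h is letter #8 and maps to 9: an offset of 1. Letters become their 1-based position plus 1 (so a→2, b→3, …).
For out: o=15→16, u=21→22, t=20→21.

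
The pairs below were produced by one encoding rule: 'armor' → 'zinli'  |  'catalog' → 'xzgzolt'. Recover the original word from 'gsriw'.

Each pair mirrors across the alphabet (a↔z, r↔i, m↔n): positions sum to 25. This is the alphabet-reversal cipher (Atbash): a becomes z, b becomes y, etc.
Decoding gsriw: g↔t, s↔h, r↔i, i↔r, w↔d.

third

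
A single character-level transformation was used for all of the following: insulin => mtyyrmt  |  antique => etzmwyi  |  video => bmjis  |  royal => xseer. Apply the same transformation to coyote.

iseszi

The shift depends on letter class: consonant n→t is +6, but vowel i→m is +4. The rule splits by letter class: vowels +4, consonants +6.
On coyote: c(cons)+6=i, o(vowel)+4=s, y(cons)+6=e, o(vowel)+4=s, t(cons)+6=z, e(vowel)+4=i.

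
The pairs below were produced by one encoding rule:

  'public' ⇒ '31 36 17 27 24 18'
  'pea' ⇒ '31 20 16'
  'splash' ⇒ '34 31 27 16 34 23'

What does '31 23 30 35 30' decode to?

p is letter #16 and maps to 31: an offset of 15. The number is (letter's place in the alphabet, a=1) + 15.
Undoing it on 31 23 30 35 30: 31→(31−15)÷1=16=p, 23→(23−15)÷1=8=h, 30→(30−15)÷1=15=o, 35→(35−15)÷1=20=t, 30→(30−15)÷1=15=o.

photo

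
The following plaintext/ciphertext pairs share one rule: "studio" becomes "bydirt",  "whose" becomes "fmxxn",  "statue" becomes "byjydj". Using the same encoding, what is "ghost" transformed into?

Shifts by position in studio: pos 0: s→b (+9), pos 1: t→y (+5), pos 2: u→d (+9), pos 3: d→i (+5) — repeating every 2. A repeating key of period 2 is used — shifts +9, +5 over and over.
For ghost: g+9=p, h+5=m, o+9=x, s+5=x, t+9=c.

pmxxc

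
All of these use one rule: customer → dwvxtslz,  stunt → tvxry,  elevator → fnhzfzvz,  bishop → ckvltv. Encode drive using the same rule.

etlzj

In customer: c→d is +1, u→w is +2, s→v is +3, t→x is +4 — the shift increases by 1 each position. Letter i (0-indexed) is shifted by i+1, so successive shifts are 1, 2, 3, ….
On drive: d+1=e, r+2=t, i+3=l, v+4=z, e+5=j.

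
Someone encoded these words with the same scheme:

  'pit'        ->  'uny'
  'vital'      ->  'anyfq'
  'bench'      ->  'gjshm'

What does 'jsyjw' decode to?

enter

Compare letters: p→u is +5, i→n is +5, t→y is +5 — a constant shift. This is a Caesar cipher with shift 5.
Decoding jsyjw: j−5=e, s−5=n, y−5=t, j−5=e, w−5=r.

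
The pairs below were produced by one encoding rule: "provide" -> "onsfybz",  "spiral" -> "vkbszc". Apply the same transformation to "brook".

The output letters match the input read backwards, each shifted +10: provide reversed is edivorp. Read the word backwards and shift each letter +10.
Applying it to brook: reverse → koorb; then shift: k+10=u, o+10=y, o+10=y, r+10=b, b+10=l.

uyybl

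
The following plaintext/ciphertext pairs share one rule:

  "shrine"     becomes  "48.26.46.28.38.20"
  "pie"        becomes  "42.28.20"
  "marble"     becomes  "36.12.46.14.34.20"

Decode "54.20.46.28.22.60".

verify

Each letter becomes 2×(its alphabet position, a=1..z=26) + 10.
Undoing it on 54.20.46.28.22.60: 54→(54−10)÷2=22=v, 20→(20−10)÷2=5=e, 46→(46−10)÷2=18=r, 28→(28−10)÷2=9=i, 22→(22−10)÷2=6=f, 60→(60−10)÷2=25=y.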